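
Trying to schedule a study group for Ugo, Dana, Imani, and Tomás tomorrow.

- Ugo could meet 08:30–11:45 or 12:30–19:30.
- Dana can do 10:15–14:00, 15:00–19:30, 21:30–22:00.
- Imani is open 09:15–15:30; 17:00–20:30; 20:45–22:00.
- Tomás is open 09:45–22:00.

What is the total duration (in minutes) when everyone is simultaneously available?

360

Ugo ∩ Dana: 10:15-11:45, 12:30-14:00, 15:00-19:30.
Ugo ∩ Dana ∩ Imani: 10:15-11:45, 12:30-14:00, 15:00-15:30, 17:00-19:30.
Ugo ∩ Dana ∩ Imani ∩ Tomás: 10:15-11:45, 12:30-14:00, 15:00-15:30, 17:00-19:30.
Summing the common windows: 90 + 90 + 30 + 150 = 360 minutes.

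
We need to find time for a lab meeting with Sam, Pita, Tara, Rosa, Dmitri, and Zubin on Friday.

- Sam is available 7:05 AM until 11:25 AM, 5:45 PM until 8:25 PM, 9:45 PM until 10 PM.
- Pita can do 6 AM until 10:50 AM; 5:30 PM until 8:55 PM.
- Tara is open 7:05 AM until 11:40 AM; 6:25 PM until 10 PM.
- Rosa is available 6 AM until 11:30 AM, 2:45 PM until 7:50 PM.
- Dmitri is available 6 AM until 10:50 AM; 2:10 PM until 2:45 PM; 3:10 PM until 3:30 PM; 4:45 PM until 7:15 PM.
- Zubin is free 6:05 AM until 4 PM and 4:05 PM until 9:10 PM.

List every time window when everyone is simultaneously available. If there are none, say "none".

07:05-10:50, 18:25-19:15

Sam ∩ Pita: 07:05-10:50, 17:45-20:25.
Sam ∩ Pita ∩ Tara: 07:05-10:50, 18:25-20:25.
Sam ∩ Pita ∩ Tara ∩ Rosa: 07:05-10:50, 18:25-19:50.
Sam ∩ Pita ∩ Tara ∩ Rosa ∩ Dmitri: 07:05-10:50, 18:25-19:15.
Sam ∩ Pita ∩ Tara ∩ Rosa ∩ Dmitri ∩ Zubin: 07:05-10:50, 18:25-19:15.
Those are the intersection windows.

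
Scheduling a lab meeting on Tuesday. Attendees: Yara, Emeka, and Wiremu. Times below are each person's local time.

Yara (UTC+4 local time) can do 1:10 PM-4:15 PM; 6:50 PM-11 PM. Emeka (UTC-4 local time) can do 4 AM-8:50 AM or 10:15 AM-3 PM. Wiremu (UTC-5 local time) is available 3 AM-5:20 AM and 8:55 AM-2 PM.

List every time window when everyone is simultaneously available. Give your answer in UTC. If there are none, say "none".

Yara in UTC: 09:10-12:15, 14:50-19:00 (subtract 4h to convert from UTC+4).
Emeka in UTC: 08:00-12:50, 14:15-19:00 (add 4h to convert from UTC-4).
Wiremu in UTC: 08:00-10:20, 13:55-19:00 (add 5h to convert from UTC-5).
Yara ∩ Emeka: 09:10-12:15, 14:50-19:00.
Yara ∩ Emeka ∩ Wiremu: 09:10-10:20, 14:50-19:00.

09:10-10:20, 14:50-19:00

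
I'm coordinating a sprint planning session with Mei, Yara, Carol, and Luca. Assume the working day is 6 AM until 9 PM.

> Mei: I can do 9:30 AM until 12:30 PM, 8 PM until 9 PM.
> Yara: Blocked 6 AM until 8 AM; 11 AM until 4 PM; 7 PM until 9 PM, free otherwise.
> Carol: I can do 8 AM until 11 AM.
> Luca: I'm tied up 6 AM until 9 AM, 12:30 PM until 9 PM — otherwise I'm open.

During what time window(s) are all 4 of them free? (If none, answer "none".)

09:30-11:00

Mei free: 09:30-12:30, 20:00-21:00.
Yara free: 08:00-11:00, 16:00-19:00 (invert busy blocks within the working day).
Carol free: 08:00-11:00.
Luca free: 09:00-12:30 (invert busy blocks within the working day).
Mei ∩ Yara: 09:30-11:00.
Mei ∩ Yara ∩ Carol: 09:30-11:00.
Mei ∩ Yara ∩ Carol ∩ Luca: 09:30-11:00.
Those are the intersection windows.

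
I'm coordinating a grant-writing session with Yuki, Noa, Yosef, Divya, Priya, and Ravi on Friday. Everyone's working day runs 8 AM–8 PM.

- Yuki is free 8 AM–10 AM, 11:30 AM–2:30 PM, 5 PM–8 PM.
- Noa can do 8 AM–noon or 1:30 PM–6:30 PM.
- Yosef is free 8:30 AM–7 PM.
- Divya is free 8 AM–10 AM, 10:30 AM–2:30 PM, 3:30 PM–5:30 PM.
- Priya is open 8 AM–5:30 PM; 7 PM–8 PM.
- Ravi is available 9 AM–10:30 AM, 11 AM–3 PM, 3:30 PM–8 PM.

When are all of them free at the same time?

09:00-10:00, 11:30-12:00, 13:30-14:30, 17:00-17:30

Yuki ∩ Noa: 08:00-10:00, 11:30-12:00, 13:30-14:30, 17:00-18:30.
Yuki ∩ Noa ∩ Yosef: 08:30-10:00, 11:30-12:00, 13:30-14:30, 17:00-18:30.
Yuki ∩ Noa ∩ Yosef ∩ Divya: 08:30-10:00, 11:30-12:00, 13:30-14:30, 17:00-17:30.
Yuki ∩ Noa ∩ Yosef ∩ Divya ∩ Priya: 08:30-10:00, 11:30-12:00, 13:30-14:30, 17:00-17:30.
Yuki ∩ Noa ∩ Yosef ∩ Divya ∩ Priya ∩ Ravi: 09:00-10:00, 11:30-12:00, 13:30-14:30, 17:00-17:30.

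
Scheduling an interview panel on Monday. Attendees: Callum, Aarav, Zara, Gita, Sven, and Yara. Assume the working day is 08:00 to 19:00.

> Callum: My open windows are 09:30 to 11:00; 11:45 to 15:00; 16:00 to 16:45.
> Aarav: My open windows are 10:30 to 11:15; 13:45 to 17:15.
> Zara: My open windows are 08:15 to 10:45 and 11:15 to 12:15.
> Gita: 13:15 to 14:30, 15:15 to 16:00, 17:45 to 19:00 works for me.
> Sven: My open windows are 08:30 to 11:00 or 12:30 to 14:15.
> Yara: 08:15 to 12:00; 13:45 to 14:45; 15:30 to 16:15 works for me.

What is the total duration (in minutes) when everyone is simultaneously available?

0

Callum ∩ Aarav: 10:30-11:00, 13:45-15:00, 16:00-16:45.
Callum ∩ Aarav ∩ Zara: 10:30-10:45.
Callum ∩ Aarav ∩ Zara ∩ Gita: ∅.
Callum ∩ Aarav ∩ Zara ∩ Gita ∩ Sven: ∅.
Callum ∩ Aarav ∩ Zara ∩ Gita ∩ Sven ∩ Yara: ∅.
There is no time when everyone is free.
There is no common window, so the total is 0 minutes.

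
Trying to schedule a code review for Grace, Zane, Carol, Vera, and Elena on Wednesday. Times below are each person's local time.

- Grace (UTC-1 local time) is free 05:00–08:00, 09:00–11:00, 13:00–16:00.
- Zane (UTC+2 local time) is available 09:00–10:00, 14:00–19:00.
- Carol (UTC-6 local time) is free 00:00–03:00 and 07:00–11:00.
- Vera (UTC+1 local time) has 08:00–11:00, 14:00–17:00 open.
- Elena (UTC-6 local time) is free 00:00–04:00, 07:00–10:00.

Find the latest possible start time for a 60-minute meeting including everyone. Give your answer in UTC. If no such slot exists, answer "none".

Grace in UTC: 06:00-09:00, 10:00-12:00, 14:00-17:00 (add 1h to convert from UTC-1).
Zane in UTC: 07:00-08:00, 12:00-17:00 (subtract 2h to convert from UTC+2).
Carol in UTC: 06:00-09:00, 13:00-17:00 (add 6h to convert from UTC-6).
Vera in UTC: 07:00-10:00, 13:00-16:00 (subtract 1h to convert from UTC+1).
Elena in UTC: 06:00-10:00, 13:00-16:00 (add 6h to convert from UTC-6).
Grace ∩ Zane: 07:00-08:00, 14:00-17:00.
Grace ∩ Zane ∩ Carol: 07:00-08:00, 14:00-17:00.
Grace ∩ Zane ∩ Carol ∩ Vera: 07:00-08:00, 14:00-16:00.
Grace ∩ Zane ∩ Carol ∩ Vera ∩ Elena: 07:00-08:00, 14:00-16:00.
The last common window of at least 60 minutes is 14:00-16:00; a 60-minute meeting can start as late as 15:00 and still end by 16:00.

15:00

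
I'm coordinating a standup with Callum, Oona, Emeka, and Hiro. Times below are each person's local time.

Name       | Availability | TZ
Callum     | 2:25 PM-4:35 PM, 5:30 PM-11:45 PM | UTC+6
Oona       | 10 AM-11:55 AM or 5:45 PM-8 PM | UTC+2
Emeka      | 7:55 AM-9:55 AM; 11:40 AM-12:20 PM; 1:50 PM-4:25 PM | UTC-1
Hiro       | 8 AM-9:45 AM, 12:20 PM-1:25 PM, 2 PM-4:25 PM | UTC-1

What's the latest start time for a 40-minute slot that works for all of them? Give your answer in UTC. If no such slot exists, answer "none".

16:45

Callum in UTC: 08:25-10:35, 11:30-17:45 (subtract 6h to convert from UTC+6).
Oona in UTC: 08:00-09:55, 15:45-18:00 (subtract 2h to convert from UTC+2).
Emeka in UTC: 08:55-10:55, 12:40-13:20, 14:50-17:25 (add 1h to convert from UTC-1).
Hiro in UTC: 09:00-10:45, 13:20-14:25, 15:00-17:25 (add 1h to convert from UTC-1).
Callum ∩ Oona: 08:25-09:55, 15:45-17:45.
Callum ∩ Oona ∩ Emeka: 08:55-09:55, 15:45-17:25.
Callum ∩ Oona ∩ Emeka ∩ Hiro: 09:00-09:55, 15:45-17:25.
The last common window of at least 40 minutes is 15:45-17:25; a 40-minute meeting can start as late as 16:45 and still end by 17:25.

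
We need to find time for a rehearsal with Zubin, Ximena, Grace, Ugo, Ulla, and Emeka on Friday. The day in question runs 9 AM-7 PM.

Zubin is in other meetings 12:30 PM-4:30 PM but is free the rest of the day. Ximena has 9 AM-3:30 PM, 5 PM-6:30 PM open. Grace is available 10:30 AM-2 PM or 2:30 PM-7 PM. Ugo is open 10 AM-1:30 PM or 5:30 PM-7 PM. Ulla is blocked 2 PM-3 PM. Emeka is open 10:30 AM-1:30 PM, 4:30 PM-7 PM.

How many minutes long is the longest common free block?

120

Zubin free: 09:00-12:30, 16:30-19:00 (invert busy blocks within the working day).
Ximena free: 09:00-15:30, 17:00-18:30.
Grace free: 10:30-14:00, 14:30-19:00.
Ugo free: 10:00-13:30, 17:30-19:00.
Ulla free: 09:00-14:00, 15:00-19:00 (invert busy blocks within the working day).
Emeka free: 10:30-13:30, 16:30-19:00.
Zubin ∩ Ximena: 09:00-12:30, 17:00-18:30.
Zubin ∩ Ximena ∩ Grace: 10:30-12:30, 17:00-18:30.
Zubin ∩ Ximena ∩ Grace ∩ Ugo: 10:30-12:30, 17:30-18:30.
Zubin ∩ Ximena ∩ Grace ∩ Ugo ∩ Ulla: 10:30-12:30, 17:30-18:30.
Zubin ∩ Ximena ∩ Grace ∩ Ugo ∩ Ulla ∩ Emeka: 10:30-12:30, 17:30-18:30.
The longest is 10:30-12:30 at 120 minutes.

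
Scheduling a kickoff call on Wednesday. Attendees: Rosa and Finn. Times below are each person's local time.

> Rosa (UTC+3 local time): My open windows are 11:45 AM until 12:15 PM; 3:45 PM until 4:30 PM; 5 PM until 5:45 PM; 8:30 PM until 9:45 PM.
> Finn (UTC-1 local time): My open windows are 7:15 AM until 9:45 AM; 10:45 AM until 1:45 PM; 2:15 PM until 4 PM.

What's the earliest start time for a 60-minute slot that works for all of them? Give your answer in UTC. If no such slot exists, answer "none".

Rosa in UTC: 08:45-09:15, 12:45-13:30, 14:00-14:45, 17:30-18:45 (subtract 3h to convert from UTC+3).
Finn in UTC: 08:15-10:45, 11:45-14:45, 15:15-17:00 (add 1h to convert from UTC-1).
Rosa ∩ Finn: 08:45-09:15, 12:45-13:30, 14:00-14:45.
So the common availability across everyone is 08:45-09:15, 12:45-13:30, 14:00-14:45.
No common window is at least 60 minutes long.

none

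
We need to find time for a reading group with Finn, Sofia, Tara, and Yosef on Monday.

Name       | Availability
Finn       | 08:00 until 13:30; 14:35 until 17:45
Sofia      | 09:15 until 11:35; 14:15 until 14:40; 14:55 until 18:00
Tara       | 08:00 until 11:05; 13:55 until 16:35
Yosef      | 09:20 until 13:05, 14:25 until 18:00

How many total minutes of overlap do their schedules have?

Finn ∩ Sofia: 09:15-11:35, 14:35-14:40, 14:55-17:45.
Finn ∩ Sofia ∩ Tara: 09:15-11:05, 14:35-14:40, 14:55-16:35.
Finn ∩ Sofia ∩ Tara ∩ Yosef: 09:20-11:05, 14:35-14:40, 14:55-16:35.
Those are the intersection windows.
Summing the common windows: 105 + 5 + 100 = 210 minutes.

210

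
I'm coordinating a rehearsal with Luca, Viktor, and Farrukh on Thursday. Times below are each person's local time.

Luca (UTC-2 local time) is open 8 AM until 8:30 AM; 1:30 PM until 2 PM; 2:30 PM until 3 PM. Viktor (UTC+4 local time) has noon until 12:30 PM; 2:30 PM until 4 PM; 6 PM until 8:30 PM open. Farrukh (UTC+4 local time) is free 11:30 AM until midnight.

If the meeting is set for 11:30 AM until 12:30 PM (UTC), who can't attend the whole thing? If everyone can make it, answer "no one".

Luca, Viktor

Luca in UTC: 10:00-10:30, 15:30-16:00, 16:30-17:00 (add 2h to convert from UTC-2).
Viktor in UTC: 08:00-08:30, 10:30-12:00, 14:00-16:30 (subtract 4h to convert from UTC+4).
Farrukh in UTC: 07:30-20:00 (subtract 4h to convert from UTC+4).
Luca: not fully free for 11:30-12:30. Viktor: not fully free for 11:30-12:30. Farrukh: free for 11:30-12:30.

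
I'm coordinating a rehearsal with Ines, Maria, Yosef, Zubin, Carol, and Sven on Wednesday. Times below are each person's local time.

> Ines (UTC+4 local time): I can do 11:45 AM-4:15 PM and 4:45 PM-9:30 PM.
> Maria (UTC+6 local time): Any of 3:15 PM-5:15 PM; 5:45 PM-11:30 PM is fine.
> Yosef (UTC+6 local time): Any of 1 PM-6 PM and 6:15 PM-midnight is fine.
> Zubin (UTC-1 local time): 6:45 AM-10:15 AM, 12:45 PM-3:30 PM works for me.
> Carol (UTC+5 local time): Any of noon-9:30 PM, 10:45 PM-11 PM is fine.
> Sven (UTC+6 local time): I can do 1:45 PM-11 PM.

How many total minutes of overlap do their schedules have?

285

Ines in UTC: 07:45-12:15, 12:45-17:30 (subtract 4h to convert from UTC+4).
Maria in UTC: 09:15-11:15, 11:45-17:30 (subtract 6h to convert from UTC+6).
Yosef in UTC: 07:00-12:00, 12:15-18:00 (subtract 6h to convert from UTC+6).
Zubin in UTC: 07:45-11:15, 13:45-16:30 (add 1h to convert from UTC-1).
Carol in UTC: 07:00-16:30, 17:45-18:00 (subtract 5h to convert from UTC+5).
Sven in UTC: 07:45-17:00 (subtract 6h to convert from UTC+6).
Ines ∩ Maria: 09:15-11:15, 11:45-12:15, 12:45-17:30.
Ines ∩ Maria ∩ Yosef: 09:15-11:15, 11:45-12:00, 12:45-17:30.
Ines ∩ Maria ∩ Yosef ∩ Zubin: 09:15-11:15, 13:45-16:30.
Ines ∩ Maria ∩ Yosef ∩ Zubin ∩ Carol: 09:15-11:15, 13:45-16:30.
Ines ∩ Maria ∩ Yosef ∩ Zubin ∩ Carol ∩ Sven: 09:15-11:15, 13:45-16:30.
So the common availability across everyone is 09:15-11:15, 13:45-16:30.
Summing the common windows: 120 + 165 = 285 minutes.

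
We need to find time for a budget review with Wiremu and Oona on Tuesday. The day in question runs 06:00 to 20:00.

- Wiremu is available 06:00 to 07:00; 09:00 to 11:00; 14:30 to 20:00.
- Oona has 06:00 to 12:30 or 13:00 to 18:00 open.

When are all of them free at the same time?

06:00-07:00, 09:00-11:00, 14:30-18:00

Wiremu ∩ Oona: 06:00-07:00, 09:00-11:00, 14:30-18:00.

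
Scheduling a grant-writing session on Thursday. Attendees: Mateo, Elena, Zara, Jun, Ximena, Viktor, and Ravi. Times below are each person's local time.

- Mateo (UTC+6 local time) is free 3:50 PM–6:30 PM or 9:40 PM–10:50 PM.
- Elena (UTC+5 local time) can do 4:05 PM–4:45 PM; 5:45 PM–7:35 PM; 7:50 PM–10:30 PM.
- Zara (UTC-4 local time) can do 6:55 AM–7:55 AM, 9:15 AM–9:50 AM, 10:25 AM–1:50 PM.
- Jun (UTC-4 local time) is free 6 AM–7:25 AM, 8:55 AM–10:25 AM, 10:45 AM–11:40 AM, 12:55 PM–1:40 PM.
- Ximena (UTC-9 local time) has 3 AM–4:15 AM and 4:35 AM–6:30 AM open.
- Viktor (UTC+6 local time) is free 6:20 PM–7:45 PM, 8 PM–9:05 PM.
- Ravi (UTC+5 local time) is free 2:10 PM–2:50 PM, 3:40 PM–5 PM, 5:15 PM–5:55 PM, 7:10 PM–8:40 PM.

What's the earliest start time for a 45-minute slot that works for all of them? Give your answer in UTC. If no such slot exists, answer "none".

Mateo in UTC: 09:50-12:30, 15:40-16:50 (subtract 6h to convert from UTC+6).
Elena in UTC: 11:05-11:45, 12:45-14:35, 14:50-17:30 (subtract 5h to convert from UTC+5).
Zara in UTC: 10:55-11:55, 13:15-13:50, 14:25-17:50 (add 4h to convert from UTC-4).
Jun in UTC: 10:00-11:25, 12:55-14:25, 14:45-15:40, 16:55-17:40 (add 4h to convert from UTC-4).
Ximena in UTC: 12:00-13:15, 13:35-15:30 (add 9h to convert from UTC-9).
Viktor in UTC: 12:20-13:45, 14:00-15:05 (subtract 6h to convert from UTC+6).
Ravi in UTC: 09:10-09:50, 10:40-12:00, 12:15-12:55, 14:10-15:40 (subtract 5h to convert from UTC+5).
Mateo ∩ Elena: 11:05-11:45, 15:40-16:50.
Mateo ∩ Elena ∩ Zara: 11:05-11:45, 15:40-16:50.
Mateo ∩ Elena ∩ Zara ∩ Jun: 11:05-11:25.
Mateo ∩ Elena ∩ Zara ∩ Jun ∩ Ximena: ∅.
Mateo ∩ Elena ∩ Zara ∩ Jun ∩ Ximena ∩ Viktor: ∅.
Mateo ∩ Elena ∩ Zara ∩ Jun ∩ Ximena ∩ Viktor ∩ Ravi: ∅.
There is no time when everyone is free.
No common window is at least 45 minutes long.

none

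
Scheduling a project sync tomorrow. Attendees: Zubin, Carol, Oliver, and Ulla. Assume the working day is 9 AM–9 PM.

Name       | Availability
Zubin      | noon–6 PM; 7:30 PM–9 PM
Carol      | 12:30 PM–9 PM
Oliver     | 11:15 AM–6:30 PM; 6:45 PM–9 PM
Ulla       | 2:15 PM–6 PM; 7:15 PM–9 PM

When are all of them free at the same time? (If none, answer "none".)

Zubin ∩ Carol: 12:30-18:00, 19:30-21:00.
Zubin ∩ Carol ∩ Oliver: 12:30-18:00, 19:30-21:00.
Zubin ∩ Carol ∩ Oliver ∩ Ulla: 14:15-18:00, 19:30-21:00.
Those are the intersection windows.

14:15-18:00, 19:30-21:00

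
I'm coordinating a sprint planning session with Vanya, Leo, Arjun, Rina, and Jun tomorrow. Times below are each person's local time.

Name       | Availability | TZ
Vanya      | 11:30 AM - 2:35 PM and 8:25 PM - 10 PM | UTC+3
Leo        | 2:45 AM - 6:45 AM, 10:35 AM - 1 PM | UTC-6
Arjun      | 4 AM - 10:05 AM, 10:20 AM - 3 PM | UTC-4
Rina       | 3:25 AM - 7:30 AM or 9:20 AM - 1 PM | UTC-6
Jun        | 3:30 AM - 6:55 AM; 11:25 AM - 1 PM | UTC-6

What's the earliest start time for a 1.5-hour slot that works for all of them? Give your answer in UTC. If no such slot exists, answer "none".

09:30

Vanya in UTC: 08:30-11:35, 17:25-19:00 (subtract 3h to convert from UTC+3).
Leo in UTC: 08:45-12:45, 16:35-19:00 (add 6h to convert from UTC-6).
Arjun in UTC: 08:00-14:05, 14:20-19:00 (add 4h to convert from UTC-4).
Rina in UTC: 09:25-13:30, 15:20-19:00 (add 6h to convert from UTC-6).
Jun in UTC: 09:30-12:55, 17:25-19:00 (add 6h to convert from UTC-6).
Vanya ∩ Leo: 08:45-11:35, 17:25-19:00.
Vanya ∩ Leo ∩ Arjun: 08:45-11:35, 17:25-19:00.
Vanya ∩ Leo ∩ Arjun ∩ Rina: 09:25-11:35, 17:25-19:00.
Vanya ∩ Leo ∩ Arjun ∩ Rina ∩ Jun: 09:30-11:35, 17:25-19:00.
The first common window of at least 90 minutes is 09:30-11:35, so the earliest start is 09:30.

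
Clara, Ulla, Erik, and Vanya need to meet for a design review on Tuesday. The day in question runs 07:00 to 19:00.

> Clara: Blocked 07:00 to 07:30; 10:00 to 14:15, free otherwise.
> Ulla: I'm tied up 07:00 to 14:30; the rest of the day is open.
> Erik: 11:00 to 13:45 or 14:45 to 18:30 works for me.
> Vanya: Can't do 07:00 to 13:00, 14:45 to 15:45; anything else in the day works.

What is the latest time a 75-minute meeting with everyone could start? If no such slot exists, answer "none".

Clara free: 07:30-10:00, 14:15-19:00 (invert busy blocks within the working day).
Ulla free: 14:30-19:00 (invert busy blocks within the working day).
Erik free: 11:00-13:45, 14:45-18:30.
Vanya free: 13:00-14:45, 15:45-19:00 (invert busy blocks within the working day).
Clara ∩ Ulla: 14:30-19:00.
Clara ∩ Ulla ∩ Erik: 14:45-18:30.
Clara ∩ Ulla ∩ Erik ∩ Vanya: 15:45-18:30.
The last common window of at least 75 minutes is 15:45-18:30; a 75-minute meeting can start as late as 17:15 and still end by 18:30.

17:15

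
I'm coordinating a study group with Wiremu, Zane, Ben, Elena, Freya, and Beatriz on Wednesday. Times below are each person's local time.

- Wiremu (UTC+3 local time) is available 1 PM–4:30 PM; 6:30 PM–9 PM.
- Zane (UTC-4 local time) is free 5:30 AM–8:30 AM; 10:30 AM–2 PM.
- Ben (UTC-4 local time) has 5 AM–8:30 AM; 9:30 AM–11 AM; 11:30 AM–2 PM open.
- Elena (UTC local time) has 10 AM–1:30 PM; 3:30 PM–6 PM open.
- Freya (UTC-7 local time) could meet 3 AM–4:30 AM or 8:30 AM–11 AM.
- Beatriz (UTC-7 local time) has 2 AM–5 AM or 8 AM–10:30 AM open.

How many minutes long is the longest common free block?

Wiremu in UTC: 10:00-13:30, 15:30-18:00 (subtract 3h to convert from UTC+3).
Zane in UTC: 09:30-12:30, 14:30-18:00 (add 4h to convert from UTC-4).
Ben in UTC: 09:00-12:30, 13:30-15:00, 15:30-18:00 (add 4h to convert from UTC-4).
Elena in UTC: 10:00-13:30, 15:30-18:00.
Freya in UTC: 10:00-11:30, 15:30-18:00 (add 7h to convert from UTC-7).
Beatriz in UTC: 09:00-12:00, 15:00-17:30 (add 7h to convert from UTC-7).
Wiremu ∩ Zane: 10:00-12:30, 15:30-18:00.
Wiremu ∩ Zane ∩ Ben: 10:00-12:30, 15:30-18:00.
Wiremu ∩ Zane ∩ Ben ∩ Elena: 10:00-12:30, 15:30-18:00.
Wiremu ∩ Zane ∩ Ben ∩ Elena ∩ Freya: 10:00-11:30, 15:30-18:00.
Wiremu ∩ Zane ∩ Ben ∩ Elena ∩ Freya ∩ Beatriz: 10:00-11:30, 15:30-17:30.
Those are the intersection windows.
The longest is 15:30-17:30 at 120 minutes.

120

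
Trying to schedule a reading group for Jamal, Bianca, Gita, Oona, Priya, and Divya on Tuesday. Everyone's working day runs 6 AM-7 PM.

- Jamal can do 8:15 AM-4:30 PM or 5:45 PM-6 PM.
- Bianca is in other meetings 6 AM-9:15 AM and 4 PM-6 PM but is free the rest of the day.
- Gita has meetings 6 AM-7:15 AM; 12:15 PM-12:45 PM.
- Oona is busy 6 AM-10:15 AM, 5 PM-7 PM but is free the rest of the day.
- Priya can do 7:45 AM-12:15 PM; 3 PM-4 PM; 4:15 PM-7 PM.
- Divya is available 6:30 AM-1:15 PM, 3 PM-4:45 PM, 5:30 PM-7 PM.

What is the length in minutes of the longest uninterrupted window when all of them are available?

Jamal free: 08:15-16:30, 17:45-18:00.
Bianca free: 09:15-16:00, 18:00-19:00 (invert busy blocks within the working day).
Gita free: 07:15-12:15, 12:45-19:00 (invert busy blocks within the working day).
Oona free: 10:15-17:00 (invert busy blocks within the working day).
Priya free: 07:45-12:15, 15:00-16:00, 16:15-19:00.
Divya free: 06:30-13:15, 15:00-16:45, 17:30-19:00.
Jamal ∩ Bianca: 09:15-16:00.
Jamal ∩ Bianca ∩ Gita: 09:15-12:15, 12:45-16:00.
Jamal ∩ Bianca ∩ Gita ∩ Oona: 10:15-12:15, 12:45-16:00.
Jamal ∩ Bianca ∩ Gita ∩ Oona ∩ Priya: 10:15-12:15, 15:00-16:00.
Jamal ∩ Bianca ∩ Gita ∩ Oona ∩ Priya ∩ Divya: 10:15-12:15, 15:00-16:00.
Those are the intersection windows.
The longest is 10:15-12:15 at 120 minutes.

120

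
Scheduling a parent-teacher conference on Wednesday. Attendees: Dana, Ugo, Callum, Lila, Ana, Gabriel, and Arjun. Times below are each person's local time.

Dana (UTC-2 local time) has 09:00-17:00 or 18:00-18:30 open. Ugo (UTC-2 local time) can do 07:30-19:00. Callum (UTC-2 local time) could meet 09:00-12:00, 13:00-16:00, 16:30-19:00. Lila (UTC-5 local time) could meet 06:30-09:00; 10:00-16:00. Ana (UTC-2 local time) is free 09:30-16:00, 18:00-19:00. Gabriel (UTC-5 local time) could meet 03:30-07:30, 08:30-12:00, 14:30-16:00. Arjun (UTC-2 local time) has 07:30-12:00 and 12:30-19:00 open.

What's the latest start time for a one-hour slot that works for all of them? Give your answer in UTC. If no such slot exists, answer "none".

16:00

Dana in UTC: 11:00-19:00, 20:00-20:30 (add 2h to convert from UTC-2).
Ugo in UTC: 09:30-21:00 (add 2h to convert from UTC-2).
Callum in UTC: 11:00-14:00, 15:00-18:00, 18:30-21:00 (add 2h to convert from UTC-2).
Lila in UTC: 11:30-14:00, 15:00-21:00 (add 5h to convert from UTC-5).
Ana in UTC: 11:30-18:00, 20:00-21:00 (add 2h to convert from UTC-2).
Gabriel in UTC: 08:30-12:30, 13:30-17:00, 19:30-21:00 (add 5h to convert from UTC-5).
Arjun in UTC: 09:30-14:00, 14:30-21:00 (add 2h to convert from UTC-2).
Dana ∩ Ugo: 11:00-19:00, 20:00-20:30.
Dana ∩ Ugo ∩ Callum: 11:00-14:00, 15:00-18:00, 18:30-19:00, 20:00-20:30.
Dana ∩ Ugo ∩ Callum ∩ Lila: 11:30-14:00, 15:00-18:00, 18:30-19:00, 20:00-20:30.
Dana ∩ Ugo ∩ Callum ∩ Lila ∩ Ana: 11:30-14:00, 15:00-18:00, 20:00-20:30.
Dana ∩ Ugo ∩ Callum ∩ Lila ∩ Ana ∩ Gabriel: 11:30-12:30, 13:30-14:00, 15:00-17:00, 20:00-20:30.
Dana ∩ Ugo ∩ Callum ∩ Lila ∩ Ana ∩ Gabriel ∩ Arjun: 11:30-12:30, 13:30-14:00, 15:00-17:00, 20:00-20:30.
So the common availability across everyone is 11:30-12:30, 13:30-14:00, 15:00-17:00, 20:00-20:30.
The last common window of at least 60 minutes is 15:00-17:00; a 60-minute meeting can start as late as 16:00 and still end by 17:00.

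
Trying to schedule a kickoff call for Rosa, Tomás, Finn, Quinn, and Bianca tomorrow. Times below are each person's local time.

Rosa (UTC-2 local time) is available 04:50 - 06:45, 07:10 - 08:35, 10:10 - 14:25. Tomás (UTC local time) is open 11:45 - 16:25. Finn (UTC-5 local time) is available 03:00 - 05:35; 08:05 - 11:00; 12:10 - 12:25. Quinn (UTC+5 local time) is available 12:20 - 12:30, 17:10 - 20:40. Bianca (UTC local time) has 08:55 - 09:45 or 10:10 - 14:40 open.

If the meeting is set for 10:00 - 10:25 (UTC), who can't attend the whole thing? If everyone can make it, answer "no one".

Bianca, Quinn, Tomás

Rosa in UTC: 06:50-08:45, 09:10-10:35, 12:10-16:25 (add 2h to convert from UTC-2).
Tomás in UTC: 11:45-16:25.
Finn in UTC: 08:00-10:35, 13:05-16:00, 17:10-17:25 (add 5h to convert from UTC-5).
Quinn in UTC: 07:20-07:30, 12:10-15:40 (subtract 5h to convert from UTC+5).
Bianca in UTC: 08:55-09:45, 10:10-14:40.
Rosa: free for 10:00-10:25. Tomás: not fully free for 10:00-10:25. Finn: free for 10:00-10:25. Quinn: not fully free for 10:00-10:25. Bianca: not fully free for 10:00-10:25.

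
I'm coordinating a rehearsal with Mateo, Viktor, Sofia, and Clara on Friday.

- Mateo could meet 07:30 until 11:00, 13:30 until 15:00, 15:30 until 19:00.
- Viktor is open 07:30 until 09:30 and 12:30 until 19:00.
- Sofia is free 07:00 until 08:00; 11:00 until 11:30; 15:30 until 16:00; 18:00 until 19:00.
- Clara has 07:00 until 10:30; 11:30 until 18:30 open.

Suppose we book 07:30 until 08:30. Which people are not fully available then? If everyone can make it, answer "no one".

Sofia

Mateo: free for 07:30-08:30. Viktor: free for 07:30-08:30. Sofia: not fully free for 07:30-08:30. Clara: free for 07:30-08:30.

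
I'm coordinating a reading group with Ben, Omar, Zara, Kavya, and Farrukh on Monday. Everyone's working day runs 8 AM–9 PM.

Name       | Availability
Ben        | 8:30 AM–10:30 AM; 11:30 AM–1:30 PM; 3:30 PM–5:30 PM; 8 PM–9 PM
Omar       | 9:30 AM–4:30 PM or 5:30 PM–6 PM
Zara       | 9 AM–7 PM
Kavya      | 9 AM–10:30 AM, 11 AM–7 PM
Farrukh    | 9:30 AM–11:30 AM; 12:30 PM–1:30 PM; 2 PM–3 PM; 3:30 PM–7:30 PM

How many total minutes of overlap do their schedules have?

180

Ben ∩ Omar: 09:30-10:30, 11:30-13:30, 15:30-16:30.
Ben ∩ Omar ∩ Zara: 09:30-10:30, 11:30-13:30, 15:30-16:30.
Ben ∩ Omar ∩ Zara ∩ Kavya: 09:30-10:30, 11:30-13:30, 15:30-16:30.
Ben ∩ Omar ∩ Zara ∩ Kavya ∩ Farrukh: 09:30-10:30, 12:30-13:30, 15:30-16:30.
Those are the intersection windows.
Summing the common windows: 60 + 60 + 60 = 180 minutes.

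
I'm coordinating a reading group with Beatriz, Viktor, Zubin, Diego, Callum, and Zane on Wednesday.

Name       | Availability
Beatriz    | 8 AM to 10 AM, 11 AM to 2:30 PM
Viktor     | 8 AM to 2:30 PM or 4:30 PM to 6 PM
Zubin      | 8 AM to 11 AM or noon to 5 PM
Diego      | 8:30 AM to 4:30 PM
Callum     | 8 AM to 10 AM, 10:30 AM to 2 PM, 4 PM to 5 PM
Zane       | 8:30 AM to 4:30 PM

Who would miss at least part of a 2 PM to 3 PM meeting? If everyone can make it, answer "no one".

Beatriz, Callum, Viktor

Beatriz: not fully free for 14:00-15:00. Viktor: not fully free for 14:00-15:00. Zubin: free for 14:00-15:00. Diego: free for 14:00-15:00. Callum: not fully free for 14:00-15:00. Zane: free for 14:00-15:00.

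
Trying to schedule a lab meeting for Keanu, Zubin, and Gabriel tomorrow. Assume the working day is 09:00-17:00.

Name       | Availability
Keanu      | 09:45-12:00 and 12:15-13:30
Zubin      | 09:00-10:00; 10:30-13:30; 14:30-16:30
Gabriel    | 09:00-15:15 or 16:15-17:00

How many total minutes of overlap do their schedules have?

180

Keanu ∩ Zubin: 09:45-10:00, 10:30-12:00, 12:15-13:30.
Keanu ∩ Zubin ∩ Gabriel: 09:45-10:00, 10:30-12:00, 12:15-13:30.
Those are the intersection windows.
Summing the common windows: 15 + 90 + 75 = 180 minutes.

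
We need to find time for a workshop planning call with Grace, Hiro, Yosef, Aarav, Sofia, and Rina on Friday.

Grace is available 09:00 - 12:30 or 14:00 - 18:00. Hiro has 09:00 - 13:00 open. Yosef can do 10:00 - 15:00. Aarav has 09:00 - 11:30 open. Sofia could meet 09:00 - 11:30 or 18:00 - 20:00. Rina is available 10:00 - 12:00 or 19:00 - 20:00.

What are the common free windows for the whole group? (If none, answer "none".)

10:00-11:30

Grace ∩ Hiro: 09:00-12:30.
Grace ∩ Hiro ∩ Yosef: 10:00-12:30.
Grace ∩ Hiro ∩ Yosef ∩ Aarav: 10:00-11:30.
Grace ∩ Hiro ∩ Yosef ∩ Aarav ∩ Sofia: 10:00-11:30.
Grace ∩ Hiro ∩ Yosef ∩ Aarav ∩ Sofia ∩ Rina: 10:00-11:30.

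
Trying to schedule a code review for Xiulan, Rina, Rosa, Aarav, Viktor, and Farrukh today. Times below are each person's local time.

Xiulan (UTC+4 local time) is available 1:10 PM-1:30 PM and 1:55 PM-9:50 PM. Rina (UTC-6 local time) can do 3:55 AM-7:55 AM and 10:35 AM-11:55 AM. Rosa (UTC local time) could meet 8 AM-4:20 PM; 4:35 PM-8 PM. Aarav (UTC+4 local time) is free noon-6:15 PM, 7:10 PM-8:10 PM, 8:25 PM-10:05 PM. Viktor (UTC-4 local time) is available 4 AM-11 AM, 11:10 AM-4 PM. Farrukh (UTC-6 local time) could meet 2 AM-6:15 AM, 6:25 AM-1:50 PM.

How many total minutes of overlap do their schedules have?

305

Xiulan in UTC: 09:10-09:30, 09:55-17:50 (subtract 4h to convert from UTC+4).
Rina in UTC: 09:55-13:55, 16:35-17:55 (add 6h to convert from UTC-6).
Rosa in UTC: 08:00-16:20, 16:35-20:00.
Aarav in UTC: 08:00-14:15, 15:10-16:10, 16:25-18:05 (subtract 4h to convert from UTC+4).
Viktor in UTC: 08:00-15:00, 15:10-20:00 (add 4h to convert from UTC-4).
Farrukh in UTC: 08:00-12:15, 12:25-19:50 (add 6h to convert from UTC-6).
Xiulan ∩ Rina: 09:55-13:55, 16:35-17:50.
Xiulan ∩ Rina ∩ Rosa: 09:55-13:55, 16:35-17:50.
Xiulan ∩ Rina ∩ Rosa ∩ Aarav: 09:55-13:55, 16:35-17:50.
Xiulan ∩ Rina ∩ Rosa ∩ Aarav ∩ Viktor: 09:55-13:55, 16:35-17:50.
Xiulan ∩ Rina ∩ Rosa ∩ Aarav ∩ Viktor ∩ Farrukh: 09:55-12:15, 12:25-13:55, 16:35-17:50.
Summing the common windows: 140 + 90 + 75 = 305 minutes.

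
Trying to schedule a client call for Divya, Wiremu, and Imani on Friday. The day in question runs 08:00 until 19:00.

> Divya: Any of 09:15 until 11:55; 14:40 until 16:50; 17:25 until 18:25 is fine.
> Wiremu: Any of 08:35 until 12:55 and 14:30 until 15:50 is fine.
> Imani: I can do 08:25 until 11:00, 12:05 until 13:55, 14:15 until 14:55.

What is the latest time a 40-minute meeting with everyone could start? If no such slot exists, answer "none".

10:20

Divya ∩ Wiremu: 09:15-11:55, 14:40-15:50.
Divya ∩ Wiremu ∩ Imani: 09:15-11:00, 14:40-14:55.
The last common window of at least 40 minutes is 09:15-11:00; a 40-minute meeting can start as late as 10:20 and still end by 11:00.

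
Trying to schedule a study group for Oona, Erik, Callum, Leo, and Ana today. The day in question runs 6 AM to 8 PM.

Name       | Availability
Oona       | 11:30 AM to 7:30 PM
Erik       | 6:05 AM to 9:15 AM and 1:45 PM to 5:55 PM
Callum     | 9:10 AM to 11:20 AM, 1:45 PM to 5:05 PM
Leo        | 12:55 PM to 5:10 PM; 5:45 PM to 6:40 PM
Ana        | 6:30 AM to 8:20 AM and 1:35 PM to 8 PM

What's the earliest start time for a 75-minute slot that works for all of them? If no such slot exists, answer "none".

13:45

Oona ∩ Erik: 13:45-17:55.
Oona ∩ Erik ∩ Callum: 13:45-17:05.
Oona ∩ Erik ∩ Callum ∩ Leo: 13:45-17:05.
Oona ∩ Erik ∩ Callum ∩ Leo ∩ Ana: 13:45-17:05.
The first common window of at least 75 minutes is 13:45-17:05, so the earliest start is 13:45.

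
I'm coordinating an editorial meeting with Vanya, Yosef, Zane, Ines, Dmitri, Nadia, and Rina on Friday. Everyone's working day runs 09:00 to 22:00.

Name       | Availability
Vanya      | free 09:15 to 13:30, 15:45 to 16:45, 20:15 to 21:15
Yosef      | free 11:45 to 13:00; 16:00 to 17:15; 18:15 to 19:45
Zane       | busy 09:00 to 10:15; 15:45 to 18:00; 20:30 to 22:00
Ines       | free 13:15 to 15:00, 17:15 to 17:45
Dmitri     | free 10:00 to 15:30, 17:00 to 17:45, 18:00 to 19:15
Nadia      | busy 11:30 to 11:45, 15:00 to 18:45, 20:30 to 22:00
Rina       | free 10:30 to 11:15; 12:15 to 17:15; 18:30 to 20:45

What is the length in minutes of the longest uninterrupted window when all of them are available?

Vanya free: 09:15-13:30, 15:45-16:45, 20:15-21:15.
Yosef free: 11:45-13:00, 16:00-17:15, 18:15-19:45.
Zane free: 10:15-15:45, 18:00-20:30 (invert busy blocks within the working day).
Ines free: 13:15-15:00, 17:15-17:45.
Dmitri free: 10:00-15:30, 17:00-17:45, 18:00-19:15.
Nadia free: 09:00-11:30, 11:45-15:00, 18:45-20:30 (invert busy blocks within the working day).
Rina free: 10:30-11:15, 12:15-17:15, 18:30-20:45.
Vanya ∩ Yosef: 11:45-13:00, 16:00-16:45.
Vanya ∩ Yosef ∩ Zane: 11:45-13:00.
Vanya ∩ Yosef ∩ Zane ∩ Ines: ∅.
Vanya ∩ Yosef ∩ Zane ∩ Ines ∩ Dmitri: ∅.
Vanya ∩ Yosef ∩ Zane ∩ Ines ∩ Dmitri ∩ Nadia: ∅.
Vanya ∩ Yosef ∩ Zane ∩ Ines ∩ Dmitri ∩ Nadia ∩ Rina: ∅.
There is no time when everyone is free.
No common window exists, so the longest block is 0 minutes.

0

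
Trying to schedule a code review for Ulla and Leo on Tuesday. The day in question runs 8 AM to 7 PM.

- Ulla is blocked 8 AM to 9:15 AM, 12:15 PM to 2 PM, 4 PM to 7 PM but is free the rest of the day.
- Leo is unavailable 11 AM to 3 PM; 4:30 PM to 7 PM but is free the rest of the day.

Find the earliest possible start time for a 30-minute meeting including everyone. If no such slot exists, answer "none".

09:15

Ulla free: 09:15-12:15, 14:00-16:00 (invert busy blocks within the working day).
Leo free: 08:00-11:00, 15:00-16:30 (invert busy blocks within the working day).
Ulla ∩ Leo: 09:15-11:00, 15:00-16:00.
The first common window of at least 30 minutes is 09:15-11:00, so the earliest start is 09:15.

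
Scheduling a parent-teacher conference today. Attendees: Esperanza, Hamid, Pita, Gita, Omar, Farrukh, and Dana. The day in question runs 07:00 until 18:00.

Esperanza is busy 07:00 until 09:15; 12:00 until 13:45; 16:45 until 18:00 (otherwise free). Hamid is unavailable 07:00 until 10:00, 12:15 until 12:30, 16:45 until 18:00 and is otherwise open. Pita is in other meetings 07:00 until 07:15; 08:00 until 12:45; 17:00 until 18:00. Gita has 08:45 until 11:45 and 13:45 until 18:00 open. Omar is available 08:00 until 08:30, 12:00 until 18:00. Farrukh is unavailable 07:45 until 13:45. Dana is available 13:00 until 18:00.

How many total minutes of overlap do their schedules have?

180

Esperanza free: 09:15-12:00, 13:45-16:45 (invert busy blocks within the working day).
Hamid free: 10:00-12:15, 12:30-16:45 (invert busy blocks within the working day).
Pita free: 07:15-08:00, 12:45-17:00 (invert busy blocks within the working day).
Gita free: 08:45-11:45, 13:45-18:00.
Omar free: 08:00-08:30, 12:00-18:00.
Farrukh free: 07:00-07:45, 13:45-18:00 (invert busy blocks within the working day).
Dana free: 13:00-18:00.
Esperanza ∩ Hamid: 10:00-12:00, 13:45-16:45.
Esperanza ∩ Hamid ∩ Pita: 13:45-16:45.
Esperanza ∩ Hamid ∩ Pita ∩ Gita: 13:45-16:45.
Esperanza ∩ Hamid ∩ Pita ∩ Gita ∩ Omar: 13:45-16:45.
Esperanza ∩ Hamid ∩ Pita ∩ Gita ∩ Omar ∩ Farrukh: 13:45-16:45.
Esperanza ∩ Hamid ∩ Pita ∩ Gita ∩ Omar ∩ Farrukh ∩ Dana: 13:45-16:45.
That's a single block of 180 minutes.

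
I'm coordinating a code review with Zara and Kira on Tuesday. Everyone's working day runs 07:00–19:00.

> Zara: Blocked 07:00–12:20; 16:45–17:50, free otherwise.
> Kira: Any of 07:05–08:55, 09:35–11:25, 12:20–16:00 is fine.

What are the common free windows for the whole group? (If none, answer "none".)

Zara free: 12:20-16:45, 17:50-19:00 (invert busy blocks within the working day).
Kira free: 07:05-08:55, 09:35-11:25, 12:20-16:00.
Zara ∩ Kira: 12:20-16:00.

12:20-16:00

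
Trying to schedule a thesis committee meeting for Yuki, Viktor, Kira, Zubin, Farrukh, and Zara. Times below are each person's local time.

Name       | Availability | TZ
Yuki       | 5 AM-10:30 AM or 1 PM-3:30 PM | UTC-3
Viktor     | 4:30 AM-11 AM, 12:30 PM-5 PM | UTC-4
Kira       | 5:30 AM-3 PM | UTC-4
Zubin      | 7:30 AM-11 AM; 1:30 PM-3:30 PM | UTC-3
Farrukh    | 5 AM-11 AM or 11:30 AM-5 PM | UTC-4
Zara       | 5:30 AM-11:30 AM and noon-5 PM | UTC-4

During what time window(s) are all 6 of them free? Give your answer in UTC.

10:30-13:30, 16:30-18:30

Yuki in UTC: 08:00-13:30, 16:00-18:30 (add 3h to convert from UTC-3).
Viktor in UTC: 08:30-15:00, 16:30-21:00 (add 4h to convert from UTC-4).
Kira in UTC: 09:30-19:00 (add 4h to convert from UTC-4).
Zubin in UTC: 10:30-14:00, 16:30-18:30 (add 3h to convert from UTC-3).
Farrukh in UTC: 09:00-15:00, 15:30-21:00 (add 4h to convert from UTC-4).
Zara in UTC: 09:30-15:30, 16:00-21:00 (add 4h to convert from UTC-4).
Yuki ∩ Viktor: 08:30-13:30, 16:30-18:30.
Yuki ∩ Viktor ∩ Kira: 09:30-13:30, 16:30-18:30.
Yuki ∩ Viktor ∩ Kira ∩ Zubin: 10:30-13:30, 16:30-18:30.
Yuki ∩ Viktor ∩ Kira ∩ Zubin ∩ Farrukh: 10:30-13:30, 16:30-18:30.
Yuki ∩ Viktor ∩ Kira ∩ Zubin ∩ Farrukh ∩ Zara: 10:30-13:30, 16:30-18:30.
Those are the intersection windows.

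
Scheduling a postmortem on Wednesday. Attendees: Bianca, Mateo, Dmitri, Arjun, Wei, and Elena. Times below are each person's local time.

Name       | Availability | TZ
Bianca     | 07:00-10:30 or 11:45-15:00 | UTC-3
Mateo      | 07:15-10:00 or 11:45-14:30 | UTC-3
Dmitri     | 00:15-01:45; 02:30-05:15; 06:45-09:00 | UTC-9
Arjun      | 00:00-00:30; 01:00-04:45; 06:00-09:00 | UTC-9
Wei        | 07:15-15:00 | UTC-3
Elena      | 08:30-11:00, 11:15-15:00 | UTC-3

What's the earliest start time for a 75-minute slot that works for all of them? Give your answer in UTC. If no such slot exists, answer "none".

Bianca in UTC: 10:00-13:30, 14:45-18:00 (add 3h to convert from UTC-3).
Mateo in UTC: 10:15-13:00, 14:45-17:30 (add 3h to convert from UTC-3).
Dmitri in UTC: 09:15-10:45, 11:30-14:15, 15:45-18:00 (add 9h to convert from UTC-9).
Arjun in UTC: 09:00-09:30, 10:00-13:45, 15:00-18:00 (add 9h to convert from UTC-9).
Wei in UTC: 10:15-18:00 (add 3h to convert from UTC-3).
Elena in UTC: 11:30-14:00, 14:15-18:00 (add 3h to convert from UTC-3).
Bianca ∩ Mateo: 10:15-13:00, 14:45-17:30.
Bianca ∩ Mateo ∩ Dmitri: 10:15-10:45, 11:30-13:00, 15:45-17:30.
Bianca ∩ Mateo ∩ Dmitri ∩ Arjun: 10:15-10:45, 11:30-13:00, 15:45-17:30.
Bianca ∩ Mateo ∩ Dmitri ∩ Arjun ∩ Wei: 10:15-10:45, 11:30-13:00, 15:45-17:30.
Bianca ∩ Mateo ∩ Dmitri ∩ Arjun ∩ Wei ∩ Elena: 11:30-13:00, 15:45-17:30.
Those are the intersection windows.
The first common window of at least 75 minutes is 11:30-13:00, so the earliest start is 11:30.

11:30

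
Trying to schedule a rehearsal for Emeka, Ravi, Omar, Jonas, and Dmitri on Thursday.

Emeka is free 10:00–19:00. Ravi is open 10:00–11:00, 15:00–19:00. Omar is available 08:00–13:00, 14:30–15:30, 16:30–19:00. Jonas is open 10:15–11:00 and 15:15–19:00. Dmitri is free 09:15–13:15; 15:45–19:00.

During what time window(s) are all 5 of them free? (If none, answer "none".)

Emeka ∩ Ravi: 10:00-11:00, 15:00-19:00.
Emeka ∩ Ravi ∩ Omar: 10:00-11:00, 15:00-15:30, 16:30-19:00.
Emeka ∩ Ravi ∩ Omar ∩ Jonas: 10:15-11:00, 15:15-15:30, 16:30-19:00.
Emeka ∩ Ravi ∩ Omar ∩ Jonas ∩ Dmitri: 10:15-11:00, 16:30-19:00.
Those are the intersection windows.

10:15-11:00, 16:30-19:00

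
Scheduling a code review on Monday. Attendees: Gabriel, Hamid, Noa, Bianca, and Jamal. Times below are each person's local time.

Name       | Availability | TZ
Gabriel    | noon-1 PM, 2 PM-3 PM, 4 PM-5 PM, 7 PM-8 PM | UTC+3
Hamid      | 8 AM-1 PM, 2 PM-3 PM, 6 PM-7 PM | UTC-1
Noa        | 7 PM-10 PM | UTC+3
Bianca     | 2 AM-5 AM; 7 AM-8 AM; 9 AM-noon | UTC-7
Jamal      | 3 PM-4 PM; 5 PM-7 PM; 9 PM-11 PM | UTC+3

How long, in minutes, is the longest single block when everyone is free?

Gabriel in UTC: 09:00-10:00, 11:00-12:00, 13:00-14:00, 16:00-17:00 (subtract 3h to convert from UTC+3).
Hamid in UTC: 09:00-14:00, 15:00-16:00, 19:00-20:00 (add 1h to convert from UTC-1).
Noa in UTC: 16:00-19:00 (subtract 3h to convert from UTC+3).
Bianca in UTC: 09:00-12:00, 14:00-15:00, 16:00-19:00 (add 7h to convert from UTC-7).
Jamal in UTC: 12:00-13:00, 14:00-16:00, 18:00-20:00 (subtract 3h to convert from UTC+3).
Gabriel ∩ Hamid: 09:00-10:00, 11:00-12:00, 13:00-14:00.
Gabriel ∩ Hamid ∩ Noa: ∅.
Gabriel ∩ Hamid ∩ Noa ∩ Bianca: ∅.
Gabriel ∩ Hamid ∩ Noa ∩ Bianca ∩ Jamal: ∅.
There is no time when everyone is free.
No common window exists, so the longest block is 0 minutes.

0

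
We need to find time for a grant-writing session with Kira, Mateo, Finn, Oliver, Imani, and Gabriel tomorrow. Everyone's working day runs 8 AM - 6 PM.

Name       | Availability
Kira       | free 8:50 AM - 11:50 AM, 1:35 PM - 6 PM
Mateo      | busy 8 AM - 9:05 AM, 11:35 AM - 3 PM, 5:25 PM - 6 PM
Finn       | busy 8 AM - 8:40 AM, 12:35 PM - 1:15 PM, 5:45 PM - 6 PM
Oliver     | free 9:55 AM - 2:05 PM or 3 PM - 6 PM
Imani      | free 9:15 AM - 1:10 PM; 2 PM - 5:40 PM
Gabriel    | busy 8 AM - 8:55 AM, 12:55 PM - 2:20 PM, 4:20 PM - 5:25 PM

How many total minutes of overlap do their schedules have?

180

Kira free: 08:50-11:50, 13:35-18:00.
Mateo free: 09:05-11:35, 15:00-17:25 (invert busy blocks within the working day).
Finn free: 08:40-12:35, 13:15-17:45 (invert busy blocks within the working day).
Oliver free: 09:55-14:05, 15:00-18:00.
Imani free: 09:15-13:10, 14:00-17:40.
Gabriel free: 08:55-12:55, 14:20-16:20, 17:25-18:00 (invert busy blocks within the working day).
Kira ∩ Mateo: 09:05-11:35, 15:00-17:25.
Kira ∩ Mateo ∩ Finn: 09:05-11:35, 15:00-17:25.
Kira ∩ Mateo ∩ Finn ∩ Oliver: 09:55-11:35, 15:00-17:25.
Kira ∩ Mateo ∩ Finn ∩ Oliver ∩ Imani: 09:55-11:35, 15:00-17:25.
Kira ∩ Mateo ∩ Finn ∩ Oliver ∩ Imani ∩ Gabriel: 09:55-11:35, 15:00-16:20.
Summing the common windows: 100 + 80 = 180 minutes.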